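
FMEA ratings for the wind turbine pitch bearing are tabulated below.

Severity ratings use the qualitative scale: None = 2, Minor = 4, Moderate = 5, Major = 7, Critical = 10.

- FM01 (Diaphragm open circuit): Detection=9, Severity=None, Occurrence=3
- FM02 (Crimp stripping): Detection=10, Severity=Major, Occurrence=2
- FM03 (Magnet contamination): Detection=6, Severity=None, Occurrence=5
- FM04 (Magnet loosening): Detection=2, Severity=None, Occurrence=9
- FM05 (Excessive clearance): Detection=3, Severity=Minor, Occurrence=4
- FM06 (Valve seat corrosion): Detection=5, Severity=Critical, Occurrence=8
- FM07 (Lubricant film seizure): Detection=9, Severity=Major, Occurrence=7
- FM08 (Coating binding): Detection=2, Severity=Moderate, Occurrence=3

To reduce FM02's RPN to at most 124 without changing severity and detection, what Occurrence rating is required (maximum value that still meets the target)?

FM02: S=7, O=2, D=10 → current RPN = 140.
Fixed product = 70. Need 70 × O ≤ 124, so O ≤ 124/70 = 1.77.
Maximum integer Occurrence rating = 1 (gives RPN 70; O=2 would give 140 > 124).

1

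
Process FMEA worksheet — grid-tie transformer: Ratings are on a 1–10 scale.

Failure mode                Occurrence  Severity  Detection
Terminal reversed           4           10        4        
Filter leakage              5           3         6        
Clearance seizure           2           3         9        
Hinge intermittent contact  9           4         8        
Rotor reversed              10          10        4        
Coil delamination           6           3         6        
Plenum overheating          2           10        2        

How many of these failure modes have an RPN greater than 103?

4

RPN = Severity × Occurrence × Detection:
  Terminal reversed: 10 × 4 × 4 = 160
  Filter leakage: 3 × 5 × 6 = 90
  Clearance seizure: 3 × 2 × 9 = 54
  Hinge intermittent contact: 4 × 9 × 8 = 288
  Rotor reversed: 10 × 10 × 4 = 400
  Coil delamination: 3 × 6 × 6 = 108
  Plenum overheating: 10 × 2 × 2 = 40
Modes with RPN > 103: Terminal reversed (160), Hinge intermittent contact (288), Rotor reversed (400), Coil delamination (108) → 4.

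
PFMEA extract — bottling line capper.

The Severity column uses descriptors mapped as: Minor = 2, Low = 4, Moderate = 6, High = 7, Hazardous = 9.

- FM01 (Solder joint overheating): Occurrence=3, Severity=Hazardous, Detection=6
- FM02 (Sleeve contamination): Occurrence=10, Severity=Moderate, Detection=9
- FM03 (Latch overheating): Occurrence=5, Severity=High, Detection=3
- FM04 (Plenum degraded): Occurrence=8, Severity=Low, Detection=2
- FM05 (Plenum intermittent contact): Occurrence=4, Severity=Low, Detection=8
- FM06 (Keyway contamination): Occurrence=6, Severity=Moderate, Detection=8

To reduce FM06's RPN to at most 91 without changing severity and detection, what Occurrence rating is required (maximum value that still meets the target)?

FM06: S=6, O=6, D=8 → current RPN = 288.
Fixed product = 48. Need 48 × O ≤ 91, so O ≤ 91/48 = 1.90.
Maximum integer Occurrence rating = 1 (gives RPN 48; O=2 would give 96 > 91).

1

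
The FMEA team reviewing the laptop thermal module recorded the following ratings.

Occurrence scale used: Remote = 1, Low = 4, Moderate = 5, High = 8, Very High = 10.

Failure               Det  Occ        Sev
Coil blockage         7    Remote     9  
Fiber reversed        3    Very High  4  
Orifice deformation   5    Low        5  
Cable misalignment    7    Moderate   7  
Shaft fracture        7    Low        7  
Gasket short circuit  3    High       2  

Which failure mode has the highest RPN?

RPN = Severity × Occurrence × Detection:
  Coil blockage: 9 × 1 × 7 = 63
  Fiber reversed: 4 × 10 × 3 = 120
  Orifice deformation: 5 × 4 × 5 = 100
  Cable misalignment: 7 × 5 × 7 = 245
  Shaft fracture: 7 × 4 × 7 = 196
  Gasket short circuit: 2 × 8 × 3 = 48
Highest RPN is 245 → Cable misalignment.

Cable misalignment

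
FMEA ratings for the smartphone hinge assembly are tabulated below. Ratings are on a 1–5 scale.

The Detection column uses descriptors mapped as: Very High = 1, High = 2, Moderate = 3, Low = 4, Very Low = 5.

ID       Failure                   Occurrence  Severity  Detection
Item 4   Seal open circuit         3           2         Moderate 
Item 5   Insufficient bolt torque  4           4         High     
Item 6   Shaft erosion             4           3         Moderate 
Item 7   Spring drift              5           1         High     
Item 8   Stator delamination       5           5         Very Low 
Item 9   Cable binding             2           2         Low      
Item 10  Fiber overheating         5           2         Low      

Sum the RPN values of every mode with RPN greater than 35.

RPN = Severity × Occurrence × Detection:
  Item 4: 2 × 3 × 3 = 18
  Item 5: 4 × 4 × 2 = 32
  Item 6: 3 × 4 × 3 = 36
  Item 7: 1 × 5 × 2 = 10
  Item 8: 5 × 5 × 5 = 125
  Item 9: 2 × 2 × 4 = 16
  Item 10: 2 × 5 × 4 = 40
RPN > 35: Item 6 (36), Item 8 (125), Item 10 (40).
Sum: 36 + 125 + 40 = 201.

201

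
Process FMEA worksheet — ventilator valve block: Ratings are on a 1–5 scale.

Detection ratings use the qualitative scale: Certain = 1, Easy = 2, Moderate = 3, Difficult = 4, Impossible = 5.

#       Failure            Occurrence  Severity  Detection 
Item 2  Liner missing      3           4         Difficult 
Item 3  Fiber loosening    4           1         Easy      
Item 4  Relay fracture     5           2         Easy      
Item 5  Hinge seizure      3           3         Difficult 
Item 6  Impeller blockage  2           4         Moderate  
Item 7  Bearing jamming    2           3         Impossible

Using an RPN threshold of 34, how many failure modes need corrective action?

2

RPN = Severity × Occurrence × Detection:
  Item 2: 4 × 3 × 4 = 48
  Item 3: 1 × 4 × 2 = 8
  Item 4: 2 × 5 × 2 = 20
  Item 5: 3 × 3 × 4 = 36
  Item 6: 4 × 2 × 3 = 24
  Item 7: 3 × 2 × 5 = 30
Modes with RPN ≥ 34: Item 2 (48), Item 5 (36) → 2.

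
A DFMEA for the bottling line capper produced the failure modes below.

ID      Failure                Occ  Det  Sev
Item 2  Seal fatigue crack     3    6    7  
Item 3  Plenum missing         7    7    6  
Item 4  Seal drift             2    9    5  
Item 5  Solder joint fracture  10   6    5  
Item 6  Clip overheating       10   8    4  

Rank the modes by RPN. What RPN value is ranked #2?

RPN = Severity × Occurrence × Detection:
  Item 2: 7 × 3 × 6 = 126
  Item 3: 6 × 7 × 7 = 294
  Item 4: 5 × 2 × 9 = 90
  Item 5: 5 × 10 × 6 = 300
  Item 6: 4 × 10 × 8 = 320
Sorted descending: 320, 300, 294, 126, 90.
The second-highest RPN is 300 (Item 5).

300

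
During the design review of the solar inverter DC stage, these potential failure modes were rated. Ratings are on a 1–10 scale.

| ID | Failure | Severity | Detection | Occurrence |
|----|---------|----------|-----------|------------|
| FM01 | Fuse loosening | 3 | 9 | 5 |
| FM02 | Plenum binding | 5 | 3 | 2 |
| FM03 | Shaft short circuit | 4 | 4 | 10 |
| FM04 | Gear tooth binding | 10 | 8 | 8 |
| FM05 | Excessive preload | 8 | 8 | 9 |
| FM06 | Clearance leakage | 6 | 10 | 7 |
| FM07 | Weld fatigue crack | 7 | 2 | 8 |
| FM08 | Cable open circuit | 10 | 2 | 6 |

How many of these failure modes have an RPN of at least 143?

4

RPN = Severity × Occurrence × Detection:
  FM01: 3 × 5 × 9 = 135
  FM02: 5 × 2 × 3 = 30
  FM03: 4 × 10 × 4 = 160
  FM04: 10 × 8 × 8 = 640
  FM05: 8 × 9 × 8 = 576
  FM06: 6 × 7 × 10 = 420
  FM07: 7 × 8 × 2 = 112
  FM08: 10 × 6 × 2 = 120
Modes with RPN ≥ 143: FM03 (160), FM04 (640), FM05 (576), FM06 (420) → 4.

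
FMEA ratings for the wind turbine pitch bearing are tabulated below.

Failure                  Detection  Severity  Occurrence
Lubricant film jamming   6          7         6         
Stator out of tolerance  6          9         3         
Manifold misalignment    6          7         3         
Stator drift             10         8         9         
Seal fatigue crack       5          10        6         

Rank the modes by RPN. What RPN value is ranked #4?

RPN = Severity × Occurrence × Detection:
  Lubricant film jamming: 7 × 6 × 6 = 252
  Stator out of tolerance: 9 × 3 × 6 = 162
  Manifold misalignment: 7 × 3 × 6 = 126
  Stator drift: 8 × 9 × 10 = 720
  Seal fatigue crack: 10 × 6 × 5 = 300
Sorted descending: 720, 300, 252, 162, 126.
The fourth-highest RPN is 162 (Stator out of tolerance).

162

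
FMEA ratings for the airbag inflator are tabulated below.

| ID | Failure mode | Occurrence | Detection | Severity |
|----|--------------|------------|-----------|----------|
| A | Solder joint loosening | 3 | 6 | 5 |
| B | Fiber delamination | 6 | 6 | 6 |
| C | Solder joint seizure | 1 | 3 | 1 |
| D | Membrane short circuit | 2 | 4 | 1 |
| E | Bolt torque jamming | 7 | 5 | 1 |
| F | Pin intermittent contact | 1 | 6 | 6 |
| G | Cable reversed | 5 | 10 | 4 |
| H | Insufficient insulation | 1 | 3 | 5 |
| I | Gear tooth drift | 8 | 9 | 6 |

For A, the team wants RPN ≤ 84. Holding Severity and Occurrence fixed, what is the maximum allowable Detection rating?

5

A: S=5, O=3, D=6 → current RPN = 90.
Fixed product = 15. Need 15 × D ≤ 84, so D ≤ 84/15 = 5.60.
Maximum integer Detection rating = 5 (gives RPN 75; D=6 would give 90 > 84).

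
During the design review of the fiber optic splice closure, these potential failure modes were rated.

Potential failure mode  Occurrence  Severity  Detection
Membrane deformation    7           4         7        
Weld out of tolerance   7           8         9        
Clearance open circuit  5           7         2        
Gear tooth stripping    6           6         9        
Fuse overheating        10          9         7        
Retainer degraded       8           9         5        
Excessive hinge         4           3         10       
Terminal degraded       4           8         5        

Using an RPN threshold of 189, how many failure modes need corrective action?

5

RPN = Severity × Occurrence × Detection:
  Membrane deformation: 4 × 7 × 7 = 196
  Weld out of tolerance: 8 × 7 × 9 = 504
  Clearance open circuit: 7 × 5 × 2 = 70
  Gear tooth stripping: 6 × 6 × 9 = 324
  Fuse overheating: 9 × 10 × 7 = 630
  Retainer degraded: 9 × 8 × 5 = 360
  Excessive hinge: 3 × 4 × 10 = 120
  Terminal degraded: 8 × 4 × 5 = 160
Modes with RPN ≥ 189: Membrane deformation (196), Weld out of tolerance (504), Gear tooth stripping (324), Fuse overheating (630), Retainer degraded (360) → 5.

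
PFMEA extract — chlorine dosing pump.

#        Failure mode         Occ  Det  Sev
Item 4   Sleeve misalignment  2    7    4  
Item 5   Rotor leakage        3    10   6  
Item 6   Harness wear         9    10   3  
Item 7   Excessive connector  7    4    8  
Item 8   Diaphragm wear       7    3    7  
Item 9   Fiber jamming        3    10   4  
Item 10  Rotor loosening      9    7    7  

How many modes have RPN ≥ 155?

4

RPN = Severity × Occurrence × Detection:
  Item 4: 4 × 2 × 7 = 56
  Item 5: 6 × 3 × 10 = 180
  Item 6: 3 × 9 × 10 = 270
  Item 7: 8 × 7 × 4 = 224
  Item 8: 7 × 7 × 3 = 147
  Item 9: 4 × 3 × 10 = 120
  Item 10: 7 × 9 × 7 = 441
Modes with RPN ≥ 155: Item 5 (180), Item 6 (270), Item 7 (224), Item 10 (441) → 4.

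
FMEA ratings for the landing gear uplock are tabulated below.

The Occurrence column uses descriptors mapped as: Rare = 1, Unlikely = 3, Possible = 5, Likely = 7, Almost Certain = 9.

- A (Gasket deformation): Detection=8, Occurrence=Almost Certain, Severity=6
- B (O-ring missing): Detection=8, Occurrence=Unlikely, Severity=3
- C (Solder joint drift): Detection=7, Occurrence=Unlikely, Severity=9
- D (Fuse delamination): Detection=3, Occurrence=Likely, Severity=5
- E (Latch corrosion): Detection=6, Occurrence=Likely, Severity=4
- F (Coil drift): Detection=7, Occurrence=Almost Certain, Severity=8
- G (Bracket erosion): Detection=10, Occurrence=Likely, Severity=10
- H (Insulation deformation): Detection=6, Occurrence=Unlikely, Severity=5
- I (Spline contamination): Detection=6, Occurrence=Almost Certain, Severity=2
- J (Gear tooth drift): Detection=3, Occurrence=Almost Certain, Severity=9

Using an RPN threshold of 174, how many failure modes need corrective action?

RPN = Severity × Occurrence × Detection:
  A: 6 × 9 × 8 = 432
  B: 3 × 3 × 8 = 72
  C: 9 × 3 × 7 = 189
  D: 5 × 7 × 3 = 105
  E: 4 × 7 × 6 = 168
  F: 8 × 9 × 7 = 504
  G: 10 × 7 × 10 = 700
  H: 5 × 3 × 6 = 90
  I: 2 × 9 × 6 = 108
  J: 9 × 9 × 3 = 243
Modes with RPN ≥ 174: A (432), C (189), F (504), G (700), J (243) → 5.

5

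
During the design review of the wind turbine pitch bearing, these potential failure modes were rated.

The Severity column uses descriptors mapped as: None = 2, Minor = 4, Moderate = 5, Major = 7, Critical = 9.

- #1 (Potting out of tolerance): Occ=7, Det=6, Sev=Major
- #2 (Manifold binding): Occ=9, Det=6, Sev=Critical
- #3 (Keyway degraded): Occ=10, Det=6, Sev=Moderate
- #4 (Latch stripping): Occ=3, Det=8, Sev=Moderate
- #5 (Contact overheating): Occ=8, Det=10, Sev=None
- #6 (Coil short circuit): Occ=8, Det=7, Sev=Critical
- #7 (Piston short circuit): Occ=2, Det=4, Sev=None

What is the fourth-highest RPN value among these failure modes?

RPN = Severity × Occurrence × Detection:
  #1: 7 × 7 × 6 = 294
  #2: 9 × 9 × 6 = 486
  #3: 5 × 10 × 6 = 300
  #4: 5 × 3 × 8 = 120
  #5: 2 × 8 × 10 = 160
  #6: 9 × 8 × 7 = 504
  #7: 2 × 2 × 4 = 16
Sorted descending: 504, 486, 300, 294, 160, 120, 16.
The fourth-highest RPN is 294 (#1).

294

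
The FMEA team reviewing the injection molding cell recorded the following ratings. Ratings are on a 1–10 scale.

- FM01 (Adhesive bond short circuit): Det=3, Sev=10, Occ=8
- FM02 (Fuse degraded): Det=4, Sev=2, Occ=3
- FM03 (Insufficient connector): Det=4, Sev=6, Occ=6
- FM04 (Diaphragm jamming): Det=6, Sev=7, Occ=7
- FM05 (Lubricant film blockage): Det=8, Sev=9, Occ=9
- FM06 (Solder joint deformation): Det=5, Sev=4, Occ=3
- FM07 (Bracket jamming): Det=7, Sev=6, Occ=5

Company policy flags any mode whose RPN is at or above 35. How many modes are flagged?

6

RPN = Severity × Occurrence × Detection:
  FM01: 10 × 8 × 3 = 240
  FM02: 2 × 3 × 4 = 24
  FM03: 6 × 6 × 4 = 144
  FM04: 7 × 7 × 6 = 294
  FM05: 9 × 9 × 8 = 648
  FM06: 4 × 3 × 5 = 60
  FM07: 6 × 5 × 7 = 210
Modes with RPN ≥ 35: FM01 (240), FM03 (144), FM04 (294), FM05 (648), FM06 (60), FM07 (210) → 6.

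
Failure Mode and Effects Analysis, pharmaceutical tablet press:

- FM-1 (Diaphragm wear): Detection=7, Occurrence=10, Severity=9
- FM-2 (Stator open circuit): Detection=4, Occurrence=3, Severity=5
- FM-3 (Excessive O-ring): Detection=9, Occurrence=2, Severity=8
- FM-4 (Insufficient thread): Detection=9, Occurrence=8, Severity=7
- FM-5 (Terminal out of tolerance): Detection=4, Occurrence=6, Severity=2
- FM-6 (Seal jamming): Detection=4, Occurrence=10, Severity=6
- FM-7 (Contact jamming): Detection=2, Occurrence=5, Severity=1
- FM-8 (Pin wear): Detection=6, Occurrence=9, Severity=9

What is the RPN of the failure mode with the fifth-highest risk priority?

144

RPN = Severity × Occurrence × Detection:
  FM-1: 9 × 10 × 7 = 630
  FM-2: 5 × 3 × 4 = 60
  FM-3: 8 × 2 × 9 = 144
  FM-4: 7 × 8 × 9 = 504
  FM-5: 2 × 6 × 4 = 48
  FM-6: 6 × 10 × 4 = 240
  FM-7: 1 × 5 × 2 = 10
  FM-8: 9 × 9 × 6 = 486
Sorted descending: 630, 504, 486, 240, 144, 60, 48, 10.
The fifth-highest RPN is 144 (FM-3).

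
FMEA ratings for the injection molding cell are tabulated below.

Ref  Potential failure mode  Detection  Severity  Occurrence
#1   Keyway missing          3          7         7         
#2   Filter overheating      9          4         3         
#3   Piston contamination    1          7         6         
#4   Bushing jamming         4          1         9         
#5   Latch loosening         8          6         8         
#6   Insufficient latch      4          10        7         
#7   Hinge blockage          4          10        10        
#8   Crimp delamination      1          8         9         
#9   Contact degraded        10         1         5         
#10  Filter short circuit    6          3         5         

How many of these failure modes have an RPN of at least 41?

9

RPN = Severity × Occurrence × Detection:
  #1: 7 × 7 × 3 = 147
  #2: 4 × 3 × 9 = 108
  #3: 7 × 6 × 1 = 42
  #4: 1 × 9 × 4 = 36
  #5: 6 × 8 × 8 = 384
  #6: 10 × 7 × 4 = 280
  #7: 10 × 10 × 4 = 400
  #8: 8 × 9 × 1 = 72
  #9: 1 × 5 × 10 = 50
  #10: 3 × 5 × 6 = 90
Modes with RPN ≥ 41: #1 (147), #2 (108), #3 (42), #5 (384), #6 (280), #7 (400), #8 (72), #9 (50), #10 (90) → 9.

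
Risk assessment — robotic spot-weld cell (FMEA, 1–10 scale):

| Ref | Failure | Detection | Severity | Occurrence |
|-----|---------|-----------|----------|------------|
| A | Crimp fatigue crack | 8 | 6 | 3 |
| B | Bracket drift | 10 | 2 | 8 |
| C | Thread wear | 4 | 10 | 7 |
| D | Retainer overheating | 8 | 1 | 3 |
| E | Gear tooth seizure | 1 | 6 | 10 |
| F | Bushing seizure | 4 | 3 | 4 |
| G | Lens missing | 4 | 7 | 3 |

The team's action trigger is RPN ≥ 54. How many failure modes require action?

RPN = Severity × Occurrence × Detection:
  A: 6 × 3 × 8 = 144
  B: 2 × 8 × 10 = 160
  C: 10 × 7 × 4 = 280
  D: 1 × 3 × 8 = 24
  E: 6 × 10 × 1 = 60
  F: 3 × 4 × 4 = 48
  G: 7 × 3 × 4 = 84
Modes with RPN ≥ 54: A (144), B (160), C (280), E (60), G (84) → 5.

5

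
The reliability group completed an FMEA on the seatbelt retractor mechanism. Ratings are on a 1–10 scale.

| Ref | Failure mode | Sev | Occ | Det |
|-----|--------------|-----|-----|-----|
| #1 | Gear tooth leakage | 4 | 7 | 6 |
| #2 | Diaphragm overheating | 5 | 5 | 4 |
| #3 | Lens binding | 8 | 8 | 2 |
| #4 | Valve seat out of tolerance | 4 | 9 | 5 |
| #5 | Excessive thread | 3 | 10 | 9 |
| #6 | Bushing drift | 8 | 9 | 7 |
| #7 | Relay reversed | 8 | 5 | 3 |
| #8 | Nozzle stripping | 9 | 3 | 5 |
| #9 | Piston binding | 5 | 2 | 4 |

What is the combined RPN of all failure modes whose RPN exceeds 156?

RPN = Severity × Occurrence × Detection:
  #1: 4 × 7 × 6 = 168
  #2: 5 × 5 × 4 = 100
  #3: 8 × 8 × 2 = 128
  #4: 4 × 9 × 5 = 180
  #5: 3 × 10 × 9 = 270
  #6: 8 × 9 × 7 = 504
  #7: 8 × 5 × 3 = 120
  #8: 9 × 3 × 5 = 135
  #9: 5 × 2 × 4 = 40
RPN > 156: #1 (168), #4 (180), #5 (270), #6 (504).
Sum: 168 + 180 + 270 + 504 = 1122.

1122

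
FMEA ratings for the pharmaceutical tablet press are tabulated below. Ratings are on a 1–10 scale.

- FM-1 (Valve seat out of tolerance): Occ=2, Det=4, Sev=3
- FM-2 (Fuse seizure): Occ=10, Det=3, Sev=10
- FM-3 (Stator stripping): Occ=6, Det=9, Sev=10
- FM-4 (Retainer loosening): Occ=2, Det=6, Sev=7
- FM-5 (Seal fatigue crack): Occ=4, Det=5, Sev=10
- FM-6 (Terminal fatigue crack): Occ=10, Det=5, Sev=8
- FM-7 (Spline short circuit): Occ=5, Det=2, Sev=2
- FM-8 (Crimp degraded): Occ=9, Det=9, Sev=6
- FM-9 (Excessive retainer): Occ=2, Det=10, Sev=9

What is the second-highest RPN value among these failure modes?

486

RPN = Severity × Occurrence × Detection:
  FM-1: 3 × 2 × 4 = 24
  FM-2: 10 × 10 × 3 = 300
  FM-3: 10 × 6 × 9 = 540
  FM-4: 7 × 2 × 6 = 84
  FM-5: 10 × 4 × 5 = 200
  FM-6: 8 × 10 × 5 = 400
  FM-7: 2 × 5 × 2 = 20
  FM-8: 6 × 9 × 9 = 486
  FM-9: 9 × 2 × 10 = 180
Sorted descending: 540, 486, 400, 300, 200, 180, 84, 24, 20.
The second-highest RPN is 486 (FM-8).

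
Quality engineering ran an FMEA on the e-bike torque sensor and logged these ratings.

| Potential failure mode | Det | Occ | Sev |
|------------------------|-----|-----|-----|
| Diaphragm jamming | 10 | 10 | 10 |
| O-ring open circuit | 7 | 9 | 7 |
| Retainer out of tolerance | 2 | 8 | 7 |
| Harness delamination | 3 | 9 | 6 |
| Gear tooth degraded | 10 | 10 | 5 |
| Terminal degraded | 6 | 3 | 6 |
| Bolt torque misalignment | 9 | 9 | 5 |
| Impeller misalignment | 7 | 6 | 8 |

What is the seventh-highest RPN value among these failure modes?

RPN = Severity × Occurrence × Detection:
  Diaphragm jamming: 10 × 10 × 10 = 1000
  O-ring open circuit: 7 × 9 × 7 = 441
  Retainer out of tolerance: 7 × 8 × 2 = 112
  Harness delamination: 6 × 9 × 3 = 162
  Gear tooth degraded: 5 × 10 × 10 = 500
  Terminal degraded: 6 × 3 × 6 = 108
  Bolt torque misalignment: 5 × 9 × 9 = 405
  Impeller misalignment: 8 × 6 × 7 = 336
Sorted descending: 1000, 500, 441, 405, 336, 162, 112, 108.
The seventh-highest RPN is 112 (Retainer out of tolerance).

112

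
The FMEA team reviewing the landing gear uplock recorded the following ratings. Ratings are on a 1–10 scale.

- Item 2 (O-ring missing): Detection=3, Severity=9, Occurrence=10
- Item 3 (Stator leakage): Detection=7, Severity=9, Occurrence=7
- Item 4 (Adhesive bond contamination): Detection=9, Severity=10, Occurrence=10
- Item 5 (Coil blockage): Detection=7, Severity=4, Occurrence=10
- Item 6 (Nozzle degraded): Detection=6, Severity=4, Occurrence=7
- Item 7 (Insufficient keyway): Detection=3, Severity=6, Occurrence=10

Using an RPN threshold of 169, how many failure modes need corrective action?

RPN = Severity × Occurrence × Detection:
  Item 2: 9 × 10 × 3 = 270
  Item 3: 9 × 7 × 7 = 441
  Item 4: 10 × 10 × 9 = 900
  Item 5: 4 × 10 × 7 = 280
  Item 6: 4 × 7 × 6 = 168
  Item 7: 6 × 10 × 3 = 180
Modes with RPN ≥ 169: Item 2 (270), Item 3 (441), Item 4 (900), Item 5 (280), Item 7 (180) → 5.

5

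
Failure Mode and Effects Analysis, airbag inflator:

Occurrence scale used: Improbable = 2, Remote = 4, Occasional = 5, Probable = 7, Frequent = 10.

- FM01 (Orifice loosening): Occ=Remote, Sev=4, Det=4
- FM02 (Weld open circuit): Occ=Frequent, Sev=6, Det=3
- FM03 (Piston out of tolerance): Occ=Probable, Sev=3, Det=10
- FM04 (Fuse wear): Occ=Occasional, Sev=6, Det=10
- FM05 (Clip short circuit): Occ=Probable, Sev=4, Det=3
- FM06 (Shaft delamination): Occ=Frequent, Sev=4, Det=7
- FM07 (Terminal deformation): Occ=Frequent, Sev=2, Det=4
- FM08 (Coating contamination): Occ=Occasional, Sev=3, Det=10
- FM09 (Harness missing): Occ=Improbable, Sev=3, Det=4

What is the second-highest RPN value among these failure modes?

280

RPN = Severity × Occurrence × Detection:
  FM01: 4 × 4 × 4 = 64
  FM02: 6 × 10 × 3 = 180
  FM03: 3 × 7 × 10 = 210
  FM04: 6 × 5 × 10 = 300
  FM05: 4 × 7 × 3 = 84
  FM06: 4 × 10 × 7 = 280
  FM07: 2 × 10 × 4 = 80
  FM08: 3 × 5 × 10 = 150
  FM09: 3 × 2 × 4 = 24
Sorted descending: 300, 280, 210, 180, 150, 84, 80, 64, 24.
The second-highest RPN is 280 (FM06).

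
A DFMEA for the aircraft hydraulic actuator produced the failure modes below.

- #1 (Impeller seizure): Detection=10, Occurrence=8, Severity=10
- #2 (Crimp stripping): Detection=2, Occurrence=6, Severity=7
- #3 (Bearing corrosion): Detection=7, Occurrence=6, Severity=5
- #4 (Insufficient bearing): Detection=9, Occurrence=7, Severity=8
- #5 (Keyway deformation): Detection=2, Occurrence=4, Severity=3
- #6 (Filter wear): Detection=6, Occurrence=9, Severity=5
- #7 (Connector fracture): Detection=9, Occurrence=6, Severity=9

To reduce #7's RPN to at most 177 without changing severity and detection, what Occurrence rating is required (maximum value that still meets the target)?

#7: S=9, O=6, D=9 → current RPN = 486.
Fixed product = 81. Need 81 × O ≤ 177, so O ≤ 177/81 = 2.19.
Maximum integer Occurrence rating = 2 (gives RPN 162; O=3 would give 243 > 177).

2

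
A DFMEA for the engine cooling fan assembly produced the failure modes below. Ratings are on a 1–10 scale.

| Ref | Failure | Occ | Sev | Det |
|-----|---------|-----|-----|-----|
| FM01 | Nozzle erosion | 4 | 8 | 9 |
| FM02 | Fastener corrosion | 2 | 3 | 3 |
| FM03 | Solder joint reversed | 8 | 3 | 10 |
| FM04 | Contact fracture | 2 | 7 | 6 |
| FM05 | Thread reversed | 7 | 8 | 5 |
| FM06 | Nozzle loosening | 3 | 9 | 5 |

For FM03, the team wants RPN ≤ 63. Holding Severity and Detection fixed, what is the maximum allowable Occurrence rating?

FM03: S=3, O=8, D=10 → current RPN = 240.
Fixed product = 30. Need 30 × O ≤ 63, so O ≤ 63/30 = 2.10.
Maximum integer Occurrence rating = 2 (gives RPN 60; O=3 would give 90 > 63).

2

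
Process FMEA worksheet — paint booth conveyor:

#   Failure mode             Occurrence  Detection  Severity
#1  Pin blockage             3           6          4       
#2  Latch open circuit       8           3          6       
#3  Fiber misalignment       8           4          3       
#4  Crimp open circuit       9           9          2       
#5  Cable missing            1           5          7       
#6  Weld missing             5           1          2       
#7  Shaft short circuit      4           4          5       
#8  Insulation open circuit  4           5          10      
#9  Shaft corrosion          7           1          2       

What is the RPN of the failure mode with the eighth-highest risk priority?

RPN = Severity × Occurrence × Detection:
  #1: 4 × 3 × 6 = 72
  #2: 6 × 8 × 3 = 144
  #3: 3 × 8 × 4 = 96
  #4: 2 × 9 × 9 = 162
  #5: 7 × 1 × 5 = 35
  #6: 2 × 5 × 1 = 10
  #7: 5 × 4 × 4 = 80
  #8: 10 × 4 × 5 = 200
  #9: 2 × 7 × 1 = 14
Sorted descending: 200, 162, 144, 96, 80, 72, 35, 14, 10.
The eighth-highest RPN is 14 (#9).

14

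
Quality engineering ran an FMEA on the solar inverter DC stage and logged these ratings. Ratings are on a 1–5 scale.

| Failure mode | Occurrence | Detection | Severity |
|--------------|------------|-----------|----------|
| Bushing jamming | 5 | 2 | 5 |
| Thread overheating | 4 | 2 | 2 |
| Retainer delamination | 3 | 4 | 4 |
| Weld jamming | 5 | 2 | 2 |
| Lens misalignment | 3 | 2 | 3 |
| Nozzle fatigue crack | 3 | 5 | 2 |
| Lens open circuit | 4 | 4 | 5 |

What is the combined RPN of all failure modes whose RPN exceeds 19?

228

RPN = Severity × Occurrence × Detection:
  Bushing jamming: 5 × 5 × 2 = 50
  Thread overheating: 2 × 4 × 2 = 16
  Retainer delamination: 4 × 3 × 4 = 48
  Weld jamming: 2 × 5 × 2 = 20
  Lens misalignment: 3 × 3 × 2 = 18
  Nozzle fatigue crack: 2 × 3 × 5 = 30
  Lens open circuit: 5 × 4 × 4 = 80
RPN > 19: Bushing jamming (50), Retainer delamination (48), Weld jamming (20), Nozzle fatigue crack (30), Lens open circuit (80).
Sum: 50 + 48 + 20 + 30 + 80 = 228.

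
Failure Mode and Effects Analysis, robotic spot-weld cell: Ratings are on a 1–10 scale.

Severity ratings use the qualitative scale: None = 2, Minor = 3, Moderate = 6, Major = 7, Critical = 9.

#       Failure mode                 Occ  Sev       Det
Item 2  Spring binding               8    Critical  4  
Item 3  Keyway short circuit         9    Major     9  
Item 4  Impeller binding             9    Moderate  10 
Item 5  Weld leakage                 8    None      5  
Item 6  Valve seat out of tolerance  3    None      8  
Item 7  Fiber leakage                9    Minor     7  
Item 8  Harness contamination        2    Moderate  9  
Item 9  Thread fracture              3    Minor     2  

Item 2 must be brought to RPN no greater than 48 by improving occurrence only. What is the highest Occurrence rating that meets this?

Item 2: S=9, O=8, D=4 → current RPN = 288.
Fixed product = 36. Need 36 × O ≤ 48, so O ≤ 48/36 = 1.33.
Maximum integer Occurrence rating = 1 (gives RPN 36; O=2 would give 72 > 48).

1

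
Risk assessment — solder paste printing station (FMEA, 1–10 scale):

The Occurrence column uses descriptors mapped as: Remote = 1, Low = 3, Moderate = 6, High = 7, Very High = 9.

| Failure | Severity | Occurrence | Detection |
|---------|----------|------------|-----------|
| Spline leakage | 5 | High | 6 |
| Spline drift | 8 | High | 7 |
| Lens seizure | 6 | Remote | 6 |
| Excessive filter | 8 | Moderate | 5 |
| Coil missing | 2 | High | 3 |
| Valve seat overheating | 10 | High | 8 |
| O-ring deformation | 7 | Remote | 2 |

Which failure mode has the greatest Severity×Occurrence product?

Criticality = Severity × Occurrence:
  Spline leakage: 5 × 7 = 35
  Spline drift: 8 × 7 = 56
  Lens seizure: 6 × 1 = 6
  Excessive filter: 8 × 6 = 48
  Coil missing: 2 × 7 = 14
  Valve seat overheating: 10 × 7 = 70
  O-ring deformation: 7 × 1 = 7
Highest criticality is 70 → Valve seat overheating.

Valve seat overheating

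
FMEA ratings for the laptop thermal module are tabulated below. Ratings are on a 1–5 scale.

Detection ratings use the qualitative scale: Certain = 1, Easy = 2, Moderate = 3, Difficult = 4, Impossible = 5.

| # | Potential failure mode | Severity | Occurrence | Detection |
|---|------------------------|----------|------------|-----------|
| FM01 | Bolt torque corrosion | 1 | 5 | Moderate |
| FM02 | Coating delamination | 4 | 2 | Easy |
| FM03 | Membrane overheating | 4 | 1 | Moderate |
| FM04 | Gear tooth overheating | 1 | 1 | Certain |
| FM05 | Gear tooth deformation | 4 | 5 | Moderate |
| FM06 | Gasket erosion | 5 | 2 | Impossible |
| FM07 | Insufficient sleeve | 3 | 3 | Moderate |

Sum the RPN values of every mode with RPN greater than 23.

137

RPN = Severity × Occurrence × Detection:
  FM01: 1 × 5 × 3 = 15
  FM02: 4 × 2 × 2 = 16
  FM03: 4 × 1 × 3 = 12
  FM04: 1 × 1 × 1 = 1
  FM05: 4 × 5 × 3 = 60
  FM06: 5 × 2 × 5 = 50
  FM07: 3 × 3 × 3 = 27
RPN > 23: FM05 (60), FM06 (50), FM07 (27).
Sum: 60 + 50 + 27 = 137.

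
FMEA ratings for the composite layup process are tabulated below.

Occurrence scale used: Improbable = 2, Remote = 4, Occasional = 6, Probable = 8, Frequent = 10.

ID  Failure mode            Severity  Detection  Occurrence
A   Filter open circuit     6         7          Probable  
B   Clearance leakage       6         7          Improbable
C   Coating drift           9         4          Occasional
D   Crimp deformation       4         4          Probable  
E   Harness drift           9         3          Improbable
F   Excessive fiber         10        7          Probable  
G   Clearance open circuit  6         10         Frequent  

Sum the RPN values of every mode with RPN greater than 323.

1496

RPN = Severity × Occurrence × Detection:
  A: 6 × 8 × 7 = 336
  B: 6 × 2 × 7 = 84
  C: 9 × 6 × 4 = 216
  D: 4 × 8 × 4 = 128
  E: 9 × 2 × 3 = 54
  F: 10 × 8 × 7 = 560
  G: 6 × 10 × 10 = 600
RPN > 323: A (336), F (560), G (600).
Sum: 336 + 560 + 600 = 1496.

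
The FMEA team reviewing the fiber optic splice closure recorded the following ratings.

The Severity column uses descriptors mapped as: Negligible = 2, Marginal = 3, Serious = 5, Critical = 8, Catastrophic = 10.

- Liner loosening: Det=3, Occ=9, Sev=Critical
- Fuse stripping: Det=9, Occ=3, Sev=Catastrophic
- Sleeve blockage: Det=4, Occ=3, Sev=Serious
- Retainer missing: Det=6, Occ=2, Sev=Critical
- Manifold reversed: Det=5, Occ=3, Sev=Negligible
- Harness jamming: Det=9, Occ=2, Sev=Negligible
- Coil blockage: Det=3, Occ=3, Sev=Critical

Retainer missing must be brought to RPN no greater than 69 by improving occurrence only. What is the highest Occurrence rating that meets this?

1

Retainer missing: S=8, O=2, D=6 → current RPN = 96.
Fixed product = 48. Need 48 × O ≤ 69, so O ≤ 69/48 = 1.44.
Maximum integer Occurrence rating = 1 (gives RPN 48; O=2 would give 96 > 69).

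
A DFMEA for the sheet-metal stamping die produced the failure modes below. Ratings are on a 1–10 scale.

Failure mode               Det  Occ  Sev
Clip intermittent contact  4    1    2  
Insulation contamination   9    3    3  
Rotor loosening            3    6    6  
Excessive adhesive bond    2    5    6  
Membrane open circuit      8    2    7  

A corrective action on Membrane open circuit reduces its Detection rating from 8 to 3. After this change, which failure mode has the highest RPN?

RPN = Severity × Occurrence × Detection:
  Clip intermittent contact: 2 × 1 × 4 = 8
  Insulation contamination: 3 × 3 × 9 = 81
  Rotor loosening: 6 × 6 × 3 = 108
  Excessive adhesive bond: 6 × 5 × 2 = 60
  Membrane open circuit: 7 × 2 × 8 = 112
After action: Membrane open circuit → 7 × 2 × 3 = 42.
Revised RPNs: Rotor loosening=108, Insulation contamination=81, Excessive adhesive bond=60, Membrane open circuit=42, Clip intermittent contact=8.
Highest is now Rotor loosening (108).

Rotor loosening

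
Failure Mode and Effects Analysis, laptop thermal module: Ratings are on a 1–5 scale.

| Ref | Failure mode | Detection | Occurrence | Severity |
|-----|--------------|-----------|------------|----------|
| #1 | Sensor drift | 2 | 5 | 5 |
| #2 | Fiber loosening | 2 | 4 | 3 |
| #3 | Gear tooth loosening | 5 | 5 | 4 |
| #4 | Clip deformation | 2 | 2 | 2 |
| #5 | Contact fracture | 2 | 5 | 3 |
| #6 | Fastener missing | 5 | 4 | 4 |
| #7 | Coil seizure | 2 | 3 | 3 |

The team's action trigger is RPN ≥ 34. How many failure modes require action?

3

RPN = Severity × Occurrence × Detection:
  #1: 5 × 5 × 2 = 50
  #2: 3 × 4 × 2 = 24
  #3: 4 × 5 × 5 = 100
  #4: 2 × 2 × 2 = 8
  #5: 3 × 5 × 2 = 30
  #6: 4 × 4 × 5 = 80
  #7: 3 × 3 × 2 = 18
Modes with RPN ≥ 34: #1 (50), #3 (100), #6 (80) → 3.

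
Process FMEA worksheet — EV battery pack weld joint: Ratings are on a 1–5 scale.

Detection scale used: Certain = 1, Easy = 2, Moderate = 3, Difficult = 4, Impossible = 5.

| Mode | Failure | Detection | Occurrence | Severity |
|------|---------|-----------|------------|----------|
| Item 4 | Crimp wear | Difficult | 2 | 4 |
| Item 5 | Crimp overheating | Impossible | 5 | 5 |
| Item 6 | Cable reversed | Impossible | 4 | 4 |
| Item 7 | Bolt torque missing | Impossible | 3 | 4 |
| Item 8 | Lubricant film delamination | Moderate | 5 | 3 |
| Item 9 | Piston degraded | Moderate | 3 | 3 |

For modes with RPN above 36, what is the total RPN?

310

RPN = Severity × Occurrence × Detection:
  Item 4: 4 × 2 × 4 = 32
  Item 5: 5 × 5 × 5 = 125
  Item 6: 4 × 4 × 5 = 80
  Item 7: 4 × 3 × 5 = 60
  Item 8: 3 × 5 × 3 = 45
  Item 9: 3 × 3 × 3 = 27
RPN > 36: Item 5 (125), Item 6 (80), Item 7 (60), Item 8 (45).
Sum: 125 + 80 + 60 + 45 = 310.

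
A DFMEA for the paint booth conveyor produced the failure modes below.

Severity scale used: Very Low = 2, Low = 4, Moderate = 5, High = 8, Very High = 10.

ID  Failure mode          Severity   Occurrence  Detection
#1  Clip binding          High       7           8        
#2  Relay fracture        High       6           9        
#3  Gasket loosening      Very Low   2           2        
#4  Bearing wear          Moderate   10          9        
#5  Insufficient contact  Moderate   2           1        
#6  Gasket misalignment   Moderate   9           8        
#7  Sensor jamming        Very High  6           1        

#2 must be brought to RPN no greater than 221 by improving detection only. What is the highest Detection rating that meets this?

#2: S=8, O=6, D=9 → current RPN = 432.
Fixed product = 48. Need 48 × D ≤ 221, so D ≤ 221/48 = 4.60.
Maximum integer Detection rating = 4 (gives RPN 192; D=5 would give 240 > 221).

4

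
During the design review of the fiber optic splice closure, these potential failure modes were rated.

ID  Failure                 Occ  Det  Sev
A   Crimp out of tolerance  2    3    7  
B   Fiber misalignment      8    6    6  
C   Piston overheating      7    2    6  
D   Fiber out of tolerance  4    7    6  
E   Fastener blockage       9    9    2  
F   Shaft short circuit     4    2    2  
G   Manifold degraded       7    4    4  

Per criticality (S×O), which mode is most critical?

B

Criticality = Severity × Occurrence:
  A: 7 × 2 = 14
  B: 6 × 8 = 48
  C: 6 × 7 = 42
  D: 6 × 4 = 24
  E: 2 × 9 = 18
  F: 2 × 4 = 8
  G: 4 × 7 = 28
Highest criticality is 48 → B.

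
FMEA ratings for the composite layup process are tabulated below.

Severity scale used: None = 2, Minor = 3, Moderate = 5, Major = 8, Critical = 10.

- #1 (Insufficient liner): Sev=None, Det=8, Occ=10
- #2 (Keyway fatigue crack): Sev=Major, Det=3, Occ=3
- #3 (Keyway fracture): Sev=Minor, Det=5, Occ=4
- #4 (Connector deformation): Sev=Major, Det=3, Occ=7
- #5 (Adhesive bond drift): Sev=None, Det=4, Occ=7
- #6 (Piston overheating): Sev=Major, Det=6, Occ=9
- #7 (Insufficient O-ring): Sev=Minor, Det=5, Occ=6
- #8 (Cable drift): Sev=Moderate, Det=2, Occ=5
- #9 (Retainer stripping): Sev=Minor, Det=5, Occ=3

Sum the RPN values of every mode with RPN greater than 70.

RPN = Severity × Occurrence × Detection:
  #1: 2 × 10 × 8 = 160
  #2: 8 × 3 × 3 = 72
  #3: 3 × 4 × 5 = 60
  #4: 8 × 7 × 3 = 168
  #5: 2 × 7 × 4 = 56
  #6: 8 × 9 × 6 = 432
  #7: 3 × 6 × 5 = 90
  #8: 5 × 5 × 2 = 50
  #9: 3 × 3 × 5 = 45
RPN > 70: #1 (160), #2 (72), #4 (168), #6 (432), #7 (90).
Sum: 160 + 72 + 168 + 432 + 90 = 922.

922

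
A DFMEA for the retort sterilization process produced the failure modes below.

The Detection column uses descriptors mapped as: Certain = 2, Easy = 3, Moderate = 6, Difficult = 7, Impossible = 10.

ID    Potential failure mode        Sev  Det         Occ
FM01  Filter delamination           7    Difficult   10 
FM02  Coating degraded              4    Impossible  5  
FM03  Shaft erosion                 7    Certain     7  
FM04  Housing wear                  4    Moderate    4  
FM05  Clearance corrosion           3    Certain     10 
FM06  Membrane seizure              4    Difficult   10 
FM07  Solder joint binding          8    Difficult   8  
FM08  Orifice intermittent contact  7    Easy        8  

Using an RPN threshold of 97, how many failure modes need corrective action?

RPN = Severity × Occurrence × Detection:
  FM01: 7 × 10 × 7 = 490
  FM02: 4 × 5 × 10 = 200
  FM03: 7 × 7 × 2 = 98
  FM04: 4 × 4 × 6 = 96
  FM05: 3 × 10 × 2 = 60
  FM06: 4 × 10 × 7 = 280
  FM07: 8 × 8 × 7 = 448
  FM08: 7 × 8 × 3 = 168
Modes with RPN ≥ 97: FM01 (490), FM02 (200), FM03 (98), FM06 (280), FM07 (448), FM08 (168) → 6.

6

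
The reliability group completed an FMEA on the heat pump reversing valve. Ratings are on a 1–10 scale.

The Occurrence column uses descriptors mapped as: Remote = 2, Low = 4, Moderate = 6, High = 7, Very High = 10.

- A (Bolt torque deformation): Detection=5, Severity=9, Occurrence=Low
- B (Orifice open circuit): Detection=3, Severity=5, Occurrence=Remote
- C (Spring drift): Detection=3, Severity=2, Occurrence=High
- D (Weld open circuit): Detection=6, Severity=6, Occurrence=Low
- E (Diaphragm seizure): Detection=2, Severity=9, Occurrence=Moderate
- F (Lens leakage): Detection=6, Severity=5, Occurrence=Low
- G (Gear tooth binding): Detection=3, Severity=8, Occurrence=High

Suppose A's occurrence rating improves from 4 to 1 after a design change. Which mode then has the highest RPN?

RPN = Severity × Occurrence × Detection:
  A: 9 × 4 × 5 = 180
  B: 5 × 2 × 3 = 30
  C: 2 × 7 × 3 = 42
  D: 6 × 4 × 6 = 144
  E: 9 × 6 × 2 = 108
  F: 5 × 4 × 6 = 120
  G: 8 × 7 × 3 = 168
After action: A → 9 × 1 × 5 = 45.
Revised RPNs: G=168, D=144, F=120, E=108, A=45, C=42, B=30.
Highest is now G (168).

G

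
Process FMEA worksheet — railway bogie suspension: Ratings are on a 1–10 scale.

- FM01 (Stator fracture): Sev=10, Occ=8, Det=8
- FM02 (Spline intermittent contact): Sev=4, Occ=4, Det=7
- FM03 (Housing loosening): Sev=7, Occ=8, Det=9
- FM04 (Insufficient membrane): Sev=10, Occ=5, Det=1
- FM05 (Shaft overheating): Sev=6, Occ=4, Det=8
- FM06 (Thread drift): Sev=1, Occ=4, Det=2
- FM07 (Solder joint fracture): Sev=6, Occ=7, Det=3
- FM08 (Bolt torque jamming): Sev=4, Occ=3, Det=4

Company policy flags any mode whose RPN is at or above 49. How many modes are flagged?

RPN = Severity × Occurrence × Detection:
  FM01: 10 × 8 × 8 = 640
  FM02: 4 × 4 × 7 = 112
  FM03: 7 × 8 × 9 = 504
  FM04: 10 × 5 × 1 = 50
  FM05: 6 × 4 × 8 = 192
  FM06: 1 × 4 × 2 = 8
  FM07: 6 × 7 × 3 = 126
  FM08: 4 × 3 × 4 = 48
Modes with RPN ≥ 49: FM01 (640), FM02 (112), FM03 (504), FM04 (50), FM05 (192), FM07 (126) → 6.

6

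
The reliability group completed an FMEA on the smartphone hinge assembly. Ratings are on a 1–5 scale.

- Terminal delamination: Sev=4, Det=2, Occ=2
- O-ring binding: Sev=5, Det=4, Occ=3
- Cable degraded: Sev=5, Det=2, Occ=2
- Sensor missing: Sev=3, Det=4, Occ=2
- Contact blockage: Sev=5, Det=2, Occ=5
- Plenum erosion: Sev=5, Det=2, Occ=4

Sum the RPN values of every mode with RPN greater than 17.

RPN = Severity × Occurrence × Detection:
  Terminal delamination: 4 × 2 × 2 = 16
  O-ring binding: 5 × 3 × 4 = 60
  Cable degraded: 5 × 2 × 2 = 20
  Sensor missing: 3 × 2 × 4 = 24
  Contact blockage: 5 × 5 × 2 = 50
  Plenum erosion: 5 × 4 × 2 = 40
RPN > 17: O-ring binding (60), Cable degraded (20), Sensor missing (24), Contact blockage (50), Plenum erosion (40).
Sum: 60 + 20 + 24 + 50 + 40 = 194.

194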